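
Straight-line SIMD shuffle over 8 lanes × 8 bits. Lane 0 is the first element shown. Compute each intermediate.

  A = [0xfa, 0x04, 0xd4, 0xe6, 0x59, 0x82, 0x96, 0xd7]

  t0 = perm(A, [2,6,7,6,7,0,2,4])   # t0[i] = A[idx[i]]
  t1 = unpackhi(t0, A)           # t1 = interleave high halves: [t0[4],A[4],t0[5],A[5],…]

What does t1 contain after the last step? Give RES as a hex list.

RES = [0xd7, 0x59, 0xfa, 0x82, 0xd4, 0x96, 0x59, 0xd7]

t0 = [0xd4, 0x96, 0xd7, 0x96, 0xd7, 0xfa, 0xd4, 0x59]
t1 = [0xd7, 0x59, 0xfa, 0x82, 0xd4, 0x96, 0x59, 0xd7]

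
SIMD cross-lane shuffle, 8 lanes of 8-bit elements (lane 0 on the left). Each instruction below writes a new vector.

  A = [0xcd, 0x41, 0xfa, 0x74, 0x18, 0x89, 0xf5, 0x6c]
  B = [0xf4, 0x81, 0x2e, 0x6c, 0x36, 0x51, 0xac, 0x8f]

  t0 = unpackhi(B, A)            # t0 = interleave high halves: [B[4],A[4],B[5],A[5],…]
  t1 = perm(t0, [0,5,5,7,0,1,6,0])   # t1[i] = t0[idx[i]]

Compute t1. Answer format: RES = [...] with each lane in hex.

RES = [ 0x36  0xf5  0xf5  0x6c  0x36  0x18  0x8f  0x36 ]

t0 = [0x36, 0x18, 0x51, 0x89, 0xac, 0xf5, 0x8f, 0x6c]
t1 = [0x36, 0xf5, 0xf5, 0x6c, 0x36, 0x18, 0x8f, 0x36]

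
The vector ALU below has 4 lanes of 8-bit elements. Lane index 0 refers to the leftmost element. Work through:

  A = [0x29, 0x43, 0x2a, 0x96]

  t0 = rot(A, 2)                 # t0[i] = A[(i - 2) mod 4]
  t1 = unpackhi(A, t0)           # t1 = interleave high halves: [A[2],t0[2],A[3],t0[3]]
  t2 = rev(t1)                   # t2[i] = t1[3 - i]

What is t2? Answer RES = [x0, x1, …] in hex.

RES = [ 0x43  0x96  0x29  0x2a ]

→ t0 |2a|96|29|43|
→ t1 |2a|29|96|43|
→ t2 |43|96|29|2a|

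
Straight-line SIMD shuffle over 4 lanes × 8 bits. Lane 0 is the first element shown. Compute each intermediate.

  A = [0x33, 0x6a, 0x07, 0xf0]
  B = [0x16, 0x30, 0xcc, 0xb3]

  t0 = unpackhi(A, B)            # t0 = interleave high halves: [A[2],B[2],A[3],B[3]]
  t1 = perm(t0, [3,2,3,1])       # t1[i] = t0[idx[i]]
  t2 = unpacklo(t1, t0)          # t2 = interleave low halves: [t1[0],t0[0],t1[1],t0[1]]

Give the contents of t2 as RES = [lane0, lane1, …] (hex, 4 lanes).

RES = [0xb3, 0x07, 0xf0, 0xcc]

  t0: 07 cc f0 b3
  t1: b3 f0 b3 cc
  t2: b3 07 f0 cc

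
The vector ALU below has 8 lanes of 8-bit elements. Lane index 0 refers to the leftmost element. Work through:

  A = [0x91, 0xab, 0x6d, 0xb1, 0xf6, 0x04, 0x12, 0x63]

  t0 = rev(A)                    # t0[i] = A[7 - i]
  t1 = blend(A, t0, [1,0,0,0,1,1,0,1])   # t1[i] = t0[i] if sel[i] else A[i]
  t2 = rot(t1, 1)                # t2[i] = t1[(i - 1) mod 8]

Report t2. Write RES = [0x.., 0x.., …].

→ t0 |63|12|04|f6|b1|6d|ab|91|
→ t1 |63|ab|6d|b1|b1|6d|12|91|
→ t2 |91|63|ab|6d|b1|b1|6d|12|

RES = [0x91, 0x63, 0xab, 0x6d, 0xb1, 0xb1, 0x6d, 0x12]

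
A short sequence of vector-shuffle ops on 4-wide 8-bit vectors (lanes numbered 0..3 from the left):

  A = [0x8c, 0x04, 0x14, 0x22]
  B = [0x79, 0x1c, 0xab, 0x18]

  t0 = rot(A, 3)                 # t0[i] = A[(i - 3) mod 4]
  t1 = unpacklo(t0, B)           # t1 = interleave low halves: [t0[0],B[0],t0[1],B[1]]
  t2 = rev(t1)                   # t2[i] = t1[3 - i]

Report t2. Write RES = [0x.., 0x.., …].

t0 = [0x04, 0x14, 0x22, 0x8c]
t1 = [0x04, 0x79, 0x14, 0x1c]
t2 = [0x1c, 0x14, 0x79, 0x04]

RES = [0x1c, 0x14, 0x79, 0x04]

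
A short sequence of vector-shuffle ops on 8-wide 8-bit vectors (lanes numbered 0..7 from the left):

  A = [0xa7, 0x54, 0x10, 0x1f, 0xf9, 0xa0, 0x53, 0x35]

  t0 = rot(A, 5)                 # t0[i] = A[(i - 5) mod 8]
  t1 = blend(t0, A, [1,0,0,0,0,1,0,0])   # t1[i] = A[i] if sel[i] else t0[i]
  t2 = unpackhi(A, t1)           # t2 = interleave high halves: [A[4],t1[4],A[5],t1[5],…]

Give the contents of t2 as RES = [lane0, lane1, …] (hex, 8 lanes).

→ t0 |1f|f9|a0|53|35|a7|54|10|
→ t1 |a7|f9|a0|53|35|a0|54|10|
→ t2 |f9|35|a0|a0|53|54|35|10|

RES = [ 0xf9  0x35  0xa0  0xa0  0x53  0x54  0x35  0x10 ]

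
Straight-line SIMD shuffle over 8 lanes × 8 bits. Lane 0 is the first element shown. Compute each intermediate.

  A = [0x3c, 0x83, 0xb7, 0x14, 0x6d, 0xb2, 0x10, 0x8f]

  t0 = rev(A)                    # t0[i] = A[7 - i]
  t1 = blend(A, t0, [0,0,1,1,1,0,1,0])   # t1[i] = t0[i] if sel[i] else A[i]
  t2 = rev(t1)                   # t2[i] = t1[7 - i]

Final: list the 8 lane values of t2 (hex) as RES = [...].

RES = [0x8f, 0x83, 0xb2, 0x14, 0x6d, 0xb2, 0x83, 0x3c]

  t0: 8f 10 b2 6d 14 b7 83 3c
  t1: 3c 83 b2 6d 14 b2 83 8f
  t2: 8f 83 b2 14 6d b2 83 3c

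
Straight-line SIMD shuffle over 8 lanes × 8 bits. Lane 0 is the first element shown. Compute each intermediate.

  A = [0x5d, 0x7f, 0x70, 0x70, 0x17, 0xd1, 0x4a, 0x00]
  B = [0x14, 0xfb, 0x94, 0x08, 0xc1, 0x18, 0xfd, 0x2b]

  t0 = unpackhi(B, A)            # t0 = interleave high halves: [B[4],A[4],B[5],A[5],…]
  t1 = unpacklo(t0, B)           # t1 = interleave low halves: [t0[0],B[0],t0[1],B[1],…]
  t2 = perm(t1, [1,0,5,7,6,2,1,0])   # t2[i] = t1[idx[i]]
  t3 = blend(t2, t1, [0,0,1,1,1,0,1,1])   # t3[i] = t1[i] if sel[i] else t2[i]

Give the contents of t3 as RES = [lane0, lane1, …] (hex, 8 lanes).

  t0: c1 17 18 d1 fd 4a 2b 00
  t1: c1 14 17 fb 18 94 d1 08
  t2: 14 c1 94 08 d1 17 14 c1
  t3: 14 c1 17 fb 18 17 d1 08

RES = [0x14, 0xc1, 0x17, 0xfb, 0x18, 0x17, 0xd1, 0x08]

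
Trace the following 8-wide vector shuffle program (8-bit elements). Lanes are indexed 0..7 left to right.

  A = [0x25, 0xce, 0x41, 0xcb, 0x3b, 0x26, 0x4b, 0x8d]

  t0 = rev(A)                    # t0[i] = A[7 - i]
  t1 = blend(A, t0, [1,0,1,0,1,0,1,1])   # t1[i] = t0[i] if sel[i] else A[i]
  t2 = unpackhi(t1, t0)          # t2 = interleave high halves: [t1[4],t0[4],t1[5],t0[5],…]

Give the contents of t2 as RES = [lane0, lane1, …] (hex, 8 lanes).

→ t0 |8d|4b|26|3b|cb|41|ce|25|
→ t1 |8d|ce|26|cb|cb|26|ce|25|
→ t2 |cb|cb|26|41|ce|ce|25|25|

RES = [0xcb, 0xcb, 0x26, 0x41, 0xce, 0xce, 0x25, 0x25]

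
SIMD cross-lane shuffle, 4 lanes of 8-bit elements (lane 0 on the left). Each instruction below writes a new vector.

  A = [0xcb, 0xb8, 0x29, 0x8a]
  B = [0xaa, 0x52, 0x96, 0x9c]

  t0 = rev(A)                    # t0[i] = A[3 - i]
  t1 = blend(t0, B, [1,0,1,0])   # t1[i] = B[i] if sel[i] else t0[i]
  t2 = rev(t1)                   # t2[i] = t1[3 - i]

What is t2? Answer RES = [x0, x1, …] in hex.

t0 = [0x8a, 0x29, 0xb8, 0xcb]
t1 = [0xaa, 0x29, 0x96, 0xcb]
t2 = [0xcb, 0x96, 0x29, 0xaa]

RES = [ 0xcb  0x96  0x29  0xaa ]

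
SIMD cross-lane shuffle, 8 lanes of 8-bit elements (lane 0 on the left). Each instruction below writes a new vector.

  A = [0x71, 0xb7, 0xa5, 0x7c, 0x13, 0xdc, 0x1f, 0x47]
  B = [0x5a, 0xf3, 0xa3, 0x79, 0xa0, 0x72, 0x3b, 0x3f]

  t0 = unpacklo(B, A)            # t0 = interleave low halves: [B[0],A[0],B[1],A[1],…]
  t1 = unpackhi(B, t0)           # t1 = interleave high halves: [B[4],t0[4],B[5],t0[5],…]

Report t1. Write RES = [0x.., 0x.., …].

  t0: 5a 71 f3 b7 a3 a5 79 7c
  t1: a0 a3 72 a5 3b 79 3f 7c

RES = [0xa0, 0xa3, 0x72, 0xa5, 0x3b, 0x79, 0x3f, 0x7c]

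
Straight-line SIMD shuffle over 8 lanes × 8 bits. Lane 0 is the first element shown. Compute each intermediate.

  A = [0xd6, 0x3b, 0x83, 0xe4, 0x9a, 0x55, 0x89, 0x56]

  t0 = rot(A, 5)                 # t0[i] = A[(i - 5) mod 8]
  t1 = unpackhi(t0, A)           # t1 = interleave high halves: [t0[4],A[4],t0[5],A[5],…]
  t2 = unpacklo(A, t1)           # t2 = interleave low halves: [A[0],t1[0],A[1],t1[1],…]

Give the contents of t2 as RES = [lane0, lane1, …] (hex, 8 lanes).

→ t0 |e4|9a|55|89|56|d6|3b|83|
→ t1 |56|9a|d6|55|3b|89|83|56|
→ t2 |d6|56|3b|9a|83|d6|e4|55|

RES = [ 0xd6  0x56  0x3b  0x9a  0x83  0xd6  0xe4  0x55 ]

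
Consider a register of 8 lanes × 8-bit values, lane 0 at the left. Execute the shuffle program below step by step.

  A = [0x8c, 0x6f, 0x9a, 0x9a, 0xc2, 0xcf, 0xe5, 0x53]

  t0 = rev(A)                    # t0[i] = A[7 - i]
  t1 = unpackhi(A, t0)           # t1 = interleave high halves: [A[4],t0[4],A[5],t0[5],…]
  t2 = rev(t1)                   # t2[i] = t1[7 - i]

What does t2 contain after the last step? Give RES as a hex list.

  t0: 53 e5 cf c2 9a 9a 6f 8c
  t1: c2 9a cf 9a e5 6f 53 8c
  t2: 8c 53 6f e5 9a cf 9a c2

RES = [0x8c, 0x53, 0x6f, 0xe5, 0x9a, 0xcf, 0x9a, 0xc2]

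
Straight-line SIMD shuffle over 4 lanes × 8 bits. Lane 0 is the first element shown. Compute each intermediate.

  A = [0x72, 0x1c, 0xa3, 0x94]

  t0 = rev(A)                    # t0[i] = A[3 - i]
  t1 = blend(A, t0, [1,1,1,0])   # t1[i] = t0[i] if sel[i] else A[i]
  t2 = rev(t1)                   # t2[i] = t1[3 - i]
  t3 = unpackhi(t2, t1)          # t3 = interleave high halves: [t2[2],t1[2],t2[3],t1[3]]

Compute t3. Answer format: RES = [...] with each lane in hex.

RES = [ 0xa3  0x1c  0x94  0x94 ]

t0 = [0x94, 0xa3, 0x1c, 0x72]
t1 = [0x94, 0xa3, 0x1c, 0x94]
t2 = [0x94, 0x1c, 0xa3, 0x94]
t3 = [0xa3, 0x1c, 0x94, 0x94]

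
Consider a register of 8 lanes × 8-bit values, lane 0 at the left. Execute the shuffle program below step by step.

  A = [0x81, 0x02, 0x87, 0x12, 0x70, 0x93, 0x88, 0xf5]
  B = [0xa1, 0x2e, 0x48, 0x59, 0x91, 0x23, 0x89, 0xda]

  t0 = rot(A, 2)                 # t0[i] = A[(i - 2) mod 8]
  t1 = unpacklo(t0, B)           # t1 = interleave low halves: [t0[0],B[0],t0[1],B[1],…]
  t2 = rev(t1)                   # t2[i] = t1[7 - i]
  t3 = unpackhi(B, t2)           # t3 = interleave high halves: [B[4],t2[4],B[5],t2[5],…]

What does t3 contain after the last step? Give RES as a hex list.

RES = [ 0x91  0x2e  0x23  0xf5  0x89  0xa1  0xda  0x88 ]

t0 = [0x88, 0xf5, 0x81, 0x02, 0x87, 0x12, 0x70, 0x93]
t1 = [0x88, 0xa1, 0xf5, 0x2e, 0x81, 0x48, 0x02, 0x59]
t2 = [0x59, 0x02, 0x48, 0x81, 0x2e, 0xf5, 0xa1, 0x88]
t3 = [0x91, 0x2e, 0x23, 0xf5, 0x89, 0xa1, 0xda, 0x88]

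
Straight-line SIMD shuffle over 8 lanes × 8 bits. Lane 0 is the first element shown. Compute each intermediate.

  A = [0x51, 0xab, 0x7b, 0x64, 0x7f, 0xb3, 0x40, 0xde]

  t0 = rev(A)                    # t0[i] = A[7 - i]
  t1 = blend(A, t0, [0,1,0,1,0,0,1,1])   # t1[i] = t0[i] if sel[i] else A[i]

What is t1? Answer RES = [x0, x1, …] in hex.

→ t0 |de|40|b3|7f|64|7b|ab|51|
→ t1 |51|40|7b|7f|7f|b3|ab|51|

RES = [0x51, 0x40, 0x7b, 0x7f, 0x7f, 0xb3, 0xab, 0x51]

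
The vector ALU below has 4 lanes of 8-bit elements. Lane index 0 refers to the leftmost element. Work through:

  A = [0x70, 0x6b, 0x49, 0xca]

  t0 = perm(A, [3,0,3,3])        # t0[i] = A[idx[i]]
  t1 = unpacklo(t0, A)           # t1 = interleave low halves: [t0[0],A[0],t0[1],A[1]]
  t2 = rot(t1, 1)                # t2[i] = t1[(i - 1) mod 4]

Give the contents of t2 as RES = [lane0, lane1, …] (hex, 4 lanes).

→ t0 |ca|70|ca|ca|
→ t1 |ca|70|70|6b|
→ t2 |6b|ca|70|70|

RES = [0x6b, 0xca, 0x70, 0x70]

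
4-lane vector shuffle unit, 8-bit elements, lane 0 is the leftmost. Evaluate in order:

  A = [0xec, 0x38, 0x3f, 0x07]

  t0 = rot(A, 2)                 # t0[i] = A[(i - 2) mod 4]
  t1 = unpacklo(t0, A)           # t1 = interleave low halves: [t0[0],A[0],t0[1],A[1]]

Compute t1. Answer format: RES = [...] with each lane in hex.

RES = [ 0x3f  0xec  0x07  0x38 ]

  t0: 3f 07 ec 38
  t1: 3f ec 07 38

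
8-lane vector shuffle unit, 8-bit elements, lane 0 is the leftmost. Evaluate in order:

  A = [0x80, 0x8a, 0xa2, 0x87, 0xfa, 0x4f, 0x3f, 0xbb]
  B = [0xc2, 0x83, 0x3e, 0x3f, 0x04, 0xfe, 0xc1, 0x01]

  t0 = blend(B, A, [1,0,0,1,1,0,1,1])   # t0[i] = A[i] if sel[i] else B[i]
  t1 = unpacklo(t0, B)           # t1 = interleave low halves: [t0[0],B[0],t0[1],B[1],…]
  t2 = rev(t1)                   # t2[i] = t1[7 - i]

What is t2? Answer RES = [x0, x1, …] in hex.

RES = [ 0x3f  0x87  0x3e  0x3e  0x83  0x83  0xc2  0x80 ]

→ t0 |80|83|3e|87|fa|fe|3f|bb|
→ t1 |80|c2|83|83|3e|3e|87|3f|
→ t2 |3f|87|3e|3e|83|83|c2|80|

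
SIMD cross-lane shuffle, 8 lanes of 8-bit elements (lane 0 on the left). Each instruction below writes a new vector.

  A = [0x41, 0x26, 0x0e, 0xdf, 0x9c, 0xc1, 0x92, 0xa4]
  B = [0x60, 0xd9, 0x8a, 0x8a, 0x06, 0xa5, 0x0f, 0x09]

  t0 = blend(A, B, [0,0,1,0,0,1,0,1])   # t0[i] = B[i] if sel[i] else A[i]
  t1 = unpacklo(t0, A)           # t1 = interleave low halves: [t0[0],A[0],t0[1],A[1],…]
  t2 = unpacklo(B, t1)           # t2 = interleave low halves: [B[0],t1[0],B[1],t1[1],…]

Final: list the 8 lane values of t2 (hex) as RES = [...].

RES = [0x60, 0x41, 0xd9, 0x41, 0x8a, 0x26, 0x8a, 0x26]

  t0: 41 26 8a df 9c a5 92 09
  t1: 41 41 26 26 8a 0e df df
  t2: 60 41 d9 41 8a 26 8a 26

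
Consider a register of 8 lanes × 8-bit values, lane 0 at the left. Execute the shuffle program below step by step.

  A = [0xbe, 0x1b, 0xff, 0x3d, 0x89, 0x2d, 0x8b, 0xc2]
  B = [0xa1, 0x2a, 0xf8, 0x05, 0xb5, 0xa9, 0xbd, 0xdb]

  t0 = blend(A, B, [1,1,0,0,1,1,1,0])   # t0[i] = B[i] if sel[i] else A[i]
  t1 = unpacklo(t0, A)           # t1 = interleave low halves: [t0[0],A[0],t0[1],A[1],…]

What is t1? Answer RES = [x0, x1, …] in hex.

  t0: a1 2a ff 3d b5 a9 bd c2
  t1: a1 be 2a 1b ff ff 3d 3d

RES = [0xa1, 0xbe, 0x2a, 0x1b, 0xff, 0xff, 0x3d, 0x3d]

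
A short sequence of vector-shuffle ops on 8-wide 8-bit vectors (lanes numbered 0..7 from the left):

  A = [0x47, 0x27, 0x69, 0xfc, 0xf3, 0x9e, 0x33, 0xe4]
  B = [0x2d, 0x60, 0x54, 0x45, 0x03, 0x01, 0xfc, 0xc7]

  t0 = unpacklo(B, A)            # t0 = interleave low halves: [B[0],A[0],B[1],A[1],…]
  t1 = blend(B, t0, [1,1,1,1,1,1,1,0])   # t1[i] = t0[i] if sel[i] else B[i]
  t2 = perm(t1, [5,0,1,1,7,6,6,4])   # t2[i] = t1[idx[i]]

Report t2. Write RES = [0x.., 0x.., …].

→ t0 |2d|47|60|27|54|69|45|fc|
→ t1 |2d|47|60|27|54|69|45|c7|
→ t2 |69|2d|47|47|c7|45|45|54|

RES = [ 0x69  0x2d  0x47  0x47  0xc7  0x45  0x45  0x54 ]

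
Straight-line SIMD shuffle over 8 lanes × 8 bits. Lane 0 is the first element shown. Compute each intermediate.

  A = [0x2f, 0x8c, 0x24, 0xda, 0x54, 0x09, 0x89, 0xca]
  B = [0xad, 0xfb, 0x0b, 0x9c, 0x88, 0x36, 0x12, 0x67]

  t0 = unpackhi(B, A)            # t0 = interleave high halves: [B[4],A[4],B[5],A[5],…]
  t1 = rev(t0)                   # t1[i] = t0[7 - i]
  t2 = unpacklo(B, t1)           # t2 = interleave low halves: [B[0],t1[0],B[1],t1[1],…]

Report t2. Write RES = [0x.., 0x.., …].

RES = [ 0xad  0xca  0xfb  0x67  0x0b  0x89  0x9c  0x12 ]

→ t0 |88|54|36|09|12|89|67|ca|
→ t1 |ca|67|89|12|09|36|54|88|
→ t2 |ad|ca|fb|67|0b|89|9c|12|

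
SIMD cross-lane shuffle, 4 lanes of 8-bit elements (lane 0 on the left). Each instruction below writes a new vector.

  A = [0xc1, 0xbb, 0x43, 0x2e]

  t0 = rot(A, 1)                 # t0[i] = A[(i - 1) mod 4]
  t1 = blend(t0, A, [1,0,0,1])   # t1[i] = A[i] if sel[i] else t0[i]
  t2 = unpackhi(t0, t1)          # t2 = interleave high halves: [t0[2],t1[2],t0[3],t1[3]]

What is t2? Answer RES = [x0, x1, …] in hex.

RES = [ 0xbb  0xbb  0x43  0x2e ]

t0 = [0x2e, 0xc1, 0xbb, 0x43]
t1 = [0xc1, 0xc1, 0xbb, 0x2e]
t2 = [0xbb, 0xbb, 0x43, 0x2e]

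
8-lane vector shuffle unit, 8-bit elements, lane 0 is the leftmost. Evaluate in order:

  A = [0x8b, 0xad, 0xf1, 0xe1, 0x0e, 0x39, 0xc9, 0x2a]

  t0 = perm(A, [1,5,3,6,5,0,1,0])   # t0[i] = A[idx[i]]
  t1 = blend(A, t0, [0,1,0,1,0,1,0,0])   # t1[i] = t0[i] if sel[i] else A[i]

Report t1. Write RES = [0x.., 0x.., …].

  t0: ad 39 e1 c9 39 8b ad 8b
  t1: 8b 39 f1 c9 0e 8b c9 2a

RES = [ 0x8b  0x39  0xf1  0xc9  0x0e  0x8b  0xc9  0x2a ]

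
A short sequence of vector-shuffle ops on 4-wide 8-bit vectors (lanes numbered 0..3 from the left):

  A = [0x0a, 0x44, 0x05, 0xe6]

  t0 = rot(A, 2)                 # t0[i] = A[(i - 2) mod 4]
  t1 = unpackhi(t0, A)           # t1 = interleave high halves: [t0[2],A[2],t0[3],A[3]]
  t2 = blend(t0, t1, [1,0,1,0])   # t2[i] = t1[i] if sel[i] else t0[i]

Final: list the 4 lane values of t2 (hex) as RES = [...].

t0 = [0x05, 0xe6, 0x0a, 0x44]
t1 = [0x0a, 0x05, 0x44, 0xe6]
t2 = [0x0a, 0xe6, 0x44, 0x44]

RES = [0x0a, 0xe6, 0x44, 0x44]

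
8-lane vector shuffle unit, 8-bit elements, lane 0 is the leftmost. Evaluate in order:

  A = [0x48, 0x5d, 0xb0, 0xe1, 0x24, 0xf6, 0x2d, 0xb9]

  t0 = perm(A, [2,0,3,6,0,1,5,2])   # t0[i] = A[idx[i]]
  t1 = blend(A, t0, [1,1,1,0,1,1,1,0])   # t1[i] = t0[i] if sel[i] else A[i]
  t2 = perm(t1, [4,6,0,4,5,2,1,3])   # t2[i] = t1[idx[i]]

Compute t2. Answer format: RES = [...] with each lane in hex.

t0 = [0xb0, 0x48, 0xe1, 0x2d, 0x48, 0x5d, 0xf6, 0xb0]
t1 = [0xb0, 0x48, 0xe1, 0xe1, 0x48, 0x5d, 0xf6, 0xb9]
t2 = [0x48, 0xf6, 0xb0, 0x48, 0x5d, 0xe1, 0x48, 0xe1]

RES = [0x48, 0xf6, 0xb0, 0x48, 0x5d, 0xe1, 0x48, 0xe1]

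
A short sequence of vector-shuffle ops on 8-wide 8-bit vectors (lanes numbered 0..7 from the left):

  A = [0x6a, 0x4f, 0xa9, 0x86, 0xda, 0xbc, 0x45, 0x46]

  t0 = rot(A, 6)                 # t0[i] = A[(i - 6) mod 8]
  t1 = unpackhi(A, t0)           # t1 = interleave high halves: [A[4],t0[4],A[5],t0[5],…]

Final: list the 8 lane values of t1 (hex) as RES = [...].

RES = [ 0xda  0x45  0xbc  0x46  0x45  0x6a  0x46  0x4f ]

t0 = [0xa9, 0x86, 0xda, 0xbc, 0x45, 0x46, 0x6a, 0x4f]
t1 = [0xda, 0x45, 0xbc, 0x46, 0x45, 0x6a, 0x46, 0x4f]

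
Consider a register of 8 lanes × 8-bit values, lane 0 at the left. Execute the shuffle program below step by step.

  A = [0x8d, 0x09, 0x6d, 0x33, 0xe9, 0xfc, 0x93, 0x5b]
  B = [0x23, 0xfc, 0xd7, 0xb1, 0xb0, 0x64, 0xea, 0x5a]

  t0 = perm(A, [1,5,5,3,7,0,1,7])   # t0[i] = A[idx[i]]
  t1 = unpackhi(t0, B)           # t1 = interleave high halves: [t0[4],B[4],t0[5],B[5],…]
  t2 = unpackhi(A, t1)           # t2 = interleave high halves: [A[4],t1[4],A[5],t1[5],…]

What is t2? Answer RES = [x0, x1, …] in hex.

RES = [0xe9, 0x09, 0xfc, 0xea, 0x93, 0x5b, 0x5b, 0x5a]

t0 = [0x09, 0xfc, 0xfc, 0x33, 0x5b, 0x8d, 0x09, 0x5b]
t1 = [0x5b, 0xb0, 0x8d, 0x64, 0x09, 0xea, 0x5b, 0x5a]
t2 = [0xe9, 0x09, 0xfc, 0xea, 0x93, 0x5b, 0x5b, 0x5a]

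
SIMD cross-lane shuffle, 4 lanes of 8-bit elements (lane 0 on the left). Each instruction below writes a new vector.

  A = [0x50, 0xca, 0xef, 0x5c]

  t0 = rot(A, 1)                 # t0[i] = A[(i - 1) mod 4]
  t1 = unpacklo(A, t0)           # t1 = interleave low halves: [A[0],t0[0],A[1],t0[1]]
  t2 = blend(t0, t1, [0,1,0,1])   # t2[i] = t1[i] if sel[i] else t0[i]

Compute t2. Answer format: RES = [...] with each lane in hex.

RES = [0x5c, 0x5c, 0xca, 0x50]

→ t0 |5c|50|ca|ef|
→ t1 |50|5c|ca|50|
→ t2 |5c|5c|ca|50|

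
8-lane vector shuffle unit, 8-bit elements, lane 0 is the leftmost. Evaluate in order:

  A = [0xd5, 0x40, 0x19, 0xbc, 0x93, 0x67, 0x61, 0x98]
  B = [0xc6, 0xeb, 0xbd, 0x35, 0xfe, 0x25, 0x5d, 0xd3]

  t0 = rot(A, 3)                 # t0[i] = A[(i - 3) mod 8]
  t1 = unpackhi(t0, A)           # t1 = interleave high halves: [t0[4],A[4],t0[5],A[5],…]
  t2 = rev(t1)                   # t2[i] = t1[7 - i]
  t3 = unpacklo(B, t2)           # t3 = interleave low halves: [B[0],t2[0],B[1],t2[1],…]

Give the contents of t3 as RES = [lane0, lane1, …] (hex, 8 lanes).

RES = [0xc6, 0x98, 0xeb, 0x93, 0xbd, 0x61, 0x35, 0xbc]

→ t0 |67|61|98|d5|40|19|bc|93|
→ t1 |40|93|19|67|bc|61|93|98|
→ t2 |98|93|61|bc|67|19|93|40|
→ t3 |c6|98|eb|93|bd|61|35|bc|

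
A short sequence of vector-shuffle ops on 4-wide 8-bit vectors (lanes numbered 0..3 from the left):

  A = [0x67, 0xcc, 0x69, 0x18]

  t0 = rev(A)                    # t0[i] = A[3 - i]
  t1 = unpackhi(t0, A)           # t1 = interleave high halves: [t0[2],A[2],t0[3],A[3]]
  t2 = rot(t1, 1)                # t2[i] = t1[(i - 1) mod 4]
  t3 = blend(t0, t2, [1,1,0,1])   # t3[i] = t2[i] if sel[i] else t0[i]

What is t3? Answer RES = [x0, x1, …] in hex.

RES = [ 0x18  0xcc  0xcc  0x67 ]

  t0: 18 69 cc 67
  t1: cc 69 67 18
  t2: 18 cc 69 67
  t3: 18 cc cc 67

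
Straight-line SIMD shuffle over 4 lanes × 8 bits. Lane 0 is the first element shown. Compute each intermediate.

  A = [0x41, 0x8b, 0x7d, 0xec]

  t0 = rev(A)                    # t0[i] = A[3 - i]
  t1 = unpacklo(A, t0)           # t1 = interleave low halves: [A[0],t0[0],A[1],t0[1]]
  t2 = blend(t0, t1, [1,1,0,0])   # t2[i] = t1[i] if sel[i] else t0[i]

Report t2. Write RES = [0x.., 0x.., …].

  t0: ec 7d 8b 41
  t1: 41 ec 8b 7d
  t2: 41 ec 8b 41

RES = [ 0x41  0xec  0x8b  0x41 ]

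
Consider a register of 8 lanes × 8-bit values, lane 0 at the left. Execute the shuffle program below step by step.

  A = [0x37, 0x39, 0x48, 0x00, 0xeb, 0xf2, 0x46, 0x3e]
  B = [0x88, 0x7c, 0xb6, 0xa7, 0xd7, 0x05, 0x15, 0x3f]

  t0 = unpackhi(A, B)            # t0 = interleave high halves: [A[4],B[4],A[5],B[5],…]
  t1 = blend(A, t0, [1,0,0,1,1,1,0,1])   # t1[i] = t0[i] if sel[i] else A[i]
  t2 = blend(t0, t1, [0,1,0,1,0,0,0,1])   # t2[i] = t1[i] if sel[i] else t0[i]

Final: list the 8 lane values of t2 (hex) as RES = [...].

RES = [0xeb, 0x39, 0xf2, 0x05, 0x46, 0x15, 0x3e, 0x3f]

t0 = [0xeb, 0xd7, 0xf2, 0x05, 0x46, 0x15, 0x3e, 0x3f]
t1 = [0xeb, 0x39, 0x48, 0x05, 0x46, 0x15, 0x46, 0x3f]
t2 = [0xeb, 0x39, 0xf2, 0x05, 0x46, 0x15, 0x3e, 0x3f]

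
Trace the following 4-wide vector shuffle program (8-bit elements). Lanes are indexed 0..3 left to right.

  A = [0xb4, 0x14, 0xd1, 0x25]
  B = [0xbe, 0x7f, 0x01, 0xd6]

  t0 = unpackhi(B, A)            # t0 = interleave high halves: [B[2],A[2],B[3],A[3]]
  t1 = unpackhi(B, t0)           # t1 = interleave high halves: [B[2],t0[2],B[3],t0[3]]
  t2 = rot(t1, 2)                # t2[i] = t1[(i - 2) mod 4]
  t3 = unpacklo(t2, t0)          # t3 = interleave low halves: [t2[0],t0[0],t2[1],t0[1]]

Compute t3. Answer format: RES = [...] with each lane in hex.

RES = [ 0xd6  0x01  0x25  0xd1 ]

  t0: 01 d1 d6 25
  t1: 01 d6 d6 25
  t2: d6 25 01 d6
  t3: d6 01 25 d1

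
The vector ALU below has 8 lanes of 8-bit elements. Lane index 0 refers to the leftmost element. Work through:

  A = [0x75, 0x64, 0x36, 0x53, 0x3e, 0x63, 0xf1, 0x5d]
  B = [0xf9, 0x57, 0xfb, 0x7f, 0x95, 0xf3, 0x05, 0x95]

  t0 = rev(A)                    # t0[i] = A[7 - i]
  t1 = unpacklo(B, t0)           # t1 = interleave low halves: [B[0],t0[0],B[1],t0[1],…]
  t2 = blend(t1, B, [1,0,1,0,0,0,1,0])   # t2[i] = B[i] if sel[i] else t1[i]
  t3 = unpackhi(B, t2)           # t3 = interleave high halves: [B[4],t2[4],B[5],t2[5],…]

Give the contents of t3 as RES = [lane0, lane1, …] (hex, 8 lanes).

RES = [0x95, 0xfb, 0xf3, 0x63, 0x05, 0x05, 0x95, 0x3e]

t0 = [0x5d, 0xf1, 0x63, 0x3e, 0x53, 0x36, 0x64, 0x75]
t1 = [0xf9, 0x5d, 0x57, 0xf1, 0xfb, 0x63, 0x7f, 0x3e]
t2 = [0xf9, 0x5d, 0xfb, 0xf1, 0xfb, 0x63, 0x05, 0x3e]
t3 = [0x95, 0xfb, 0xf3, 0x63, 0x05, 0x05, 0x95, 0x3e]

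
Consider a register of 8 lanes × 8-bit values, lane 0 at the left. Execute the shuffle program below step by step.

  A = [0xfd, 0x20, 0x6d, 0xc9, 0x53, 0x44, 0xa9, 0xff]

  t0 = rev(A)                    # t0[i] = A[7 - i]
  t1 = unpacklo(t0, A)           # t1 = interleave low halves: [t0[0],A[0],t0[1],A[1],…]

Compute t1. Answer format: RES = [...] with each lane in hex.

RES = [0xff, 0xfd, 0xa9, 0x20, 0x44, 0x6d, 0x53, 0xc9]

→ t0 |ff|a9|44|53|c9|6d|20|fd|
→ t1 |ff|fd|a9|20|44|6d|53|c9|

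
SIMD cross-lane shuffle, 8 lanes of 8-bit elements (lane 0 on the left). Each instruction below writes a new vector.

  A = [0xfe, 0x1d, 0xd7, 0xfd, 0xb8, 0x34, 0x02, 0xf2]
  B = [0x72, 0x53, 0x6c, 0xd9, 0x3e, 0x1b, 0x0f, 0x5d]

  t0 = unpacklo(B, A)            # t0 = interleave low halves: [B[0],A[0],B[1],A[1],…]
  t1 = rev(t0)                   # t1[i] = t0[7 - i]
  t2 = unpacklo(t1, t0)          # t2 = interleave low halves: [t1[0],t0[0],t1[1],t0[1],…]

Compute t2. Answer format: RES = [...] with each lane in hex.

→ t0 |72|fe|53|1d|6c|d7|d9|fd|
→ t1 |fd|d9|d7|6c|1d|53|fe|72|
→ t2 |fd|72|d9|fe|d7|53|6c|1d|

RES = [ 0xfd  0x72  0xd9  0xfe  0xd7  0x53  0x6c  0x1d ]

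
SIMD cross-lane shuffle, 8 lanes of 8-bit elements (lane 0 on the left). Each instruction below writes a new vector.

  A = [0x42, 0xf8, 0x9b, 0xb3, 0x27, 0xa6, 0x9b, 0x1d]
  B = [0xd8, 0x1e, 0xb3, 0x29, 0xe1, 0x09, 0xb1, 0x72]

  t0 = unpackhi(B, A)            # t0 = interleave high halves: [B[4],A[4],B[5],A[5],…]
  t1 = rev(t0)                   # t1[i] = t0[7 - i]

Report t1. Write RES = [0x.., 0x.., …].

RES = [ 0x1d  0x72  0x9b  0xb1  0xa6  0x09  0x27  0xe1 ]

  t0: e1 27 09 a6 b1 9b 72 1d
  t1: 1d 72 9b b1 a6 09 27 e1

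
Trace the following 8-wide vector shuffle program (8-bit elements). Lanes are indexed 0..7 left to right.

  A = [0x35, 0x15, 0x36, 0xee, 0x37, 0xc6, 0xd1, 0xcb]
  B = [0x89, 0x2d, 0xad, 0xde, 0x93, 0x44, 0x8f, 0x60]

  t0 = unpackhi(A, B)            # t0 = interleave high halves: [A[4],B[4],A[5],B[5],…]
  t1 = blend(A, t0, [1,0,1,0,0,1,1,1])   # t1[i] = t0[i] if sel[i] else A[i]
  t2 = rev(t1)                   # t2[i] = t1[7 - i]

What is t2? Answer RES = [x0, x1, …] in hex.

→ t0 |37|93|c6|44|d1|8f|cb|60|
→ t1 |37|15|c6|ee|37|8f|cb|60|
→ t2 |60|cb|8f|37|ee|c6|15|37|

RES = [0x60, 0xcb, 0x8f, 0x37, 0xee, 0xc6, 0x15, 0x37]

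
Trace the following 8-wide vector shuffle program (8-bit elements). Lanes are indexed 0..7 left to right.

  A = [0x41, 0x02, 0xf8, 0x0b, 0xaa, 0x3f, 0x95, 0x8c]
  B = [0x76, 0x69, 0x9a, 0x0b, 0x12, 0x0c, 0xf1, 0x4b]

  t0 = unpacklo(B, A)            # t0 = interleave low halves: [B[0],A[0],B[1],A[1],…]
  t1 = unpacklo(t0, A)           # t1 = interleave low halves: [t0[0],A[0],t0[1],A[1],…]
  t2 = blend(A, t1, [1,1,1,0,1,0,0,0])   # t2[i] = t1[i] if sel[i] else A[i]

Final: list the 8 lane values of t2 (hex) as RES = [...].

→ t0 |76|41|69|02|9a|f8|0b|0b|
→ t1 |76|41|41|02|69|f8|02|0b|
→ t2 |76|41|41|0b|69|3f|95|8c|

RES = [0x76, 0x41, 0x41, 0x0b, 0x69, 0x3f, 0x95, 0x8c]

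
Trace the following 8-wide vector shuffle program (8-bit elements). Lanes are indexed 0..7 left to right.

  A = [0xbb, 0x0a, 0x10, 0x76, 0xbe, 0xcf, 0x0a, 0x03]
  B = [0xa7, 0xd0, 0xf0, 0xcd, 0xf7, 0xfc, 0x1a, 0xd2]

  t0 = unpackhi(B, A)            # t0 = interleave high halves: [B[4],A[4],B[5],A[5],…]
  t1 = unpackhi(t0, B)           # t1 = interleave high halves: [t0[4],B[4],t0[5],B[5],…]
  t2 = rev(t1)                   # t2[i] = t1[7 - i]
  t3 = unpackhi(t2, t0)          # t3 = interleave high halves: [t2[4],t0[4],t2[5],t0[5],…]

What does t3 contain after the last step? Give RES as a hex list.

→ t0 |f7|be|fc|cf|1a|0a|d2|03|
→ t1 |1a|f7|0a|fc|d2|1a|03|d2|
→ t2 |d2|03|1a|d2|fc|0a|f7|1a|
→ t3 |fc|1a|0a|0a|f7|d2|1a|03|

RES = [0xfc, 0x1a, 0x0a, 0x0a, 0xf7, 0xd2, 0x1a, 0x03]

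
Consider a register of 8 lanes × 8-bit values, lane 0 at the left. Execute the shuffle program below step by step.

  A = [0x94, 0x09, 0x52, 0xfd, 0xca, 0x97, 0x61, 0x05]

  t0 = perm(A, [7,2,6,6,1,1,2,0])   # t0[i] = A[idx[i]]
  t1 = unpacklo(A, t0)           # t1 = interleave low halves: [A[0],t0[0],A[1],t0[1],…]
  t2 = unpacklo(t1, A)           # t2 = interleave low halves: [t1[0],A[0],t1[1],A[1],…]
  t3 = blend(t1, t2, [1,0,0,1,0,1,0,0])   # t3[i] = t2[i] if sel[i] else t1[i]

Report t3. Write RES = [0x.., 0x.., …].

RES = [0x94, 0x05, 0x09, 0x09, 0x52, 0x52, 0xfd, 0x61]

t0 = [0x05, 0x52, 0x61, 0x61, 0x09, 0x09, 0x52, 0x94]
t1 = [0x94, 0x05, 0x09, 0x52, 0x52, 0x61, 0xfd, 0x61]
t2 = [0x94, 0x94, 0x05, 0x09, 0x09, 0x52, 0x52, 0xfd]
t3 = [0x94, 0x05, 0x09, 0x09, 0x52, 0x52, 0xfd, 0x61]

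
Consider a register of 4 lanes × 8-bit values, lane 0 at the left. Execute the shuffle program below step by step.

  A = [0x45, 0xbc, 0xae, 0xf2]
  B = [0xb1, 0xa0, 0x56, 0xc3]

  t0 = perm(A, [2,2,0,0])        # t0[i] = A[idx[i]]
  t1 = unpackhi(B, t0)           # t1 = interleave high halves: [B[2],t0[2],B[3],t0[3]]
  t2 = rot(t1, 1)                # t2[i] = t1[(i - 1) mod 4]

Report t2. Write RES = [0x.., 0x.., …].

RES = [0x45, 0x56, 0x45, 0xc3]

→ t0 |ae|ae|45|45|
→ t1 |56|45|c3|45|
→ t2 |45|56|45|c3|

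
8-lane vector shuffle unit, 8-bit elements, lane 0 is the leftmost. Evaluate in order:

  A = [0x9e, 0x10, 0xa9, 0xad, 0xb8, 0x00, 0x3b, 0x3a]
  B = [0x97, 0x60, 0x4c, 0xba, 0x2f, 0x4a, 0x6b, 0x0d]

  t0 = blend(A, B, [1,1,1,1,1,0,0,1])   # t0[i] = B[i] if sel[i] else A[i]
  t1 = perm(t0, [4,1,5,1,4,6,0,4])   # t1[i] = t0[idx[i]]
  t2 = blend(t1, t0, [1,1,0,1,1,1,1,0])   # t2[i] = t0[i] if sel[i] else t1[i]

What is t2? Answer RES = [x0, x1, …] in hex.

RES = [0x97, 0x60, 0x00, 0xba, 0x2f, 0x00, 0x3b, 0x2f]

  t0: 97 60 4c ba 2f 00 3b 0d
  t1: 2f 60 00 60 2f 3b 97 2f
  t2: 97 60 00 ba 2f 00 3b 2f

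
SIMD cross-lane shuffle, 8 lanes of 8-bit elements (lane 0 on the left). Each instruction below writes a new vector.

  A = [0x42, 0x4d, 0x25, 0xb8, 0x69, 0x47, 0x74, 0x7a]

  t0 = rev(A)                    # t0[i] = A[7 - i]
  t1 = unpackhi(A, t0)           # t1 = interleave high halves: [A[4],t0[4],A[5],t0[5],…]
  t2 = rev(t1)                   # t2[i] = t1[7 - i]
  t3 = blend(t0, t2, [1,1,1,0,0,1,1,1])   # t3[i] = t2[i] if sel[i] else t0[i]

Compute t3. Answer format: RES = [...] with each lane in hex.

RES = [ 0x42  0x7a  0x4d  0x69  0xb8  0x47  0xb8  0x69 ]

→ t0 |7a|74|47|69|b8|25|4d|42|
→ t1 |69|b8|47|25|74|4d|7a|42|
→ t2 |42|7a|4d|74|25|47|b8|69|
→ t3 |42|7a|4d|69|b8|47|b8|69|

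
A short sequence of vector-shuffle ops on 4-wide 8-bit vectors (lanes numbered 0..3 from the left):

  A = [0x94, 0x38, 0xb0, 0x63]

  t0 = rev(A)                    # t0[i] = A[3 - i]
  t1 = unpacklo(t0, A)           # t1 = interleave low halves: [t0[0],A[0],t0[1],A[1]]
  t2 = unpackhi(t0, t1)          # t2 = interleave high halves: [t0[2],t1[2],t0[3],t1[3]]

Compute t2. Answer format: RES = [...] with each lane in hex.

t0 = [0x63, 0xb0, 0x38, 0x94]
t1 = [0x63, 0x94, 0xb0, 0x38]
t2 = [0x38, 0xb0, 0x94, 0x38]

RES = [0x38, 0xb0, 0x94, 0x38]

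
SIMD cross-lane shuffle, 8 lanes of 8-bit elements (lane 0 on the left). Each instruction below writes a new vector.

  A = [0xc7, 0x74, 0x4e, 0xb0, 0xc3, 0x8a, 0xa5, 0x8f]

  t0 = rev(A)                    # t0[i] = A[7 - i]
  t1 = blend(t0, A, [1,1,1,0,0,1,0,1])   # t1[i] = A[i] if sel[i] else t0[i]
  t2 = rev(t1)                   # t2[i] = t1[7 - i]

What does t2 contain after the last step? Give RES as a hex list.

RES = [0x8f, 0x74, 0x8a, 0xb0, 0xc3, 0x4e, 0x74, 0xc7]

  t0: 8f a5 8a c3 b0 4e 74 c7
  t1: c7 74 4e c3 b0 8a 74 8f
  t2: 8f 74 8a b0 c3 4e 74 c7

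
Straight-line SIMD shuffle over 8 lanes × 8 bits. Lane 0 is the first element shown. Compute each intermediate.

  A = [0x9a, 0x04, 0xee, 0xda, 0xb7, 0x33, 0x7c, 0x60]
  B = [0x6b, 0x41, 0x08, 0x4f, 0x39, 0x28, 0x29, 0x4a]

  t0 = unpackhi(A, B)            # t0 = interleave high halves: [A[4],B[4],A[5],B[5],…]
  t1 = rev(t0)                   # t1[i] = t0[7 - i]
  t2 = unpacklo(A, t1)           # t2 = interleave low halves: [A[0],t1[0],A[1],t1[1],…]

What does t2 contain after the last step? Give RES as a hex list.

  t0: b7 39 33 28 7c 29 60 4a
  t1: 4a 60 29 7c 28 33 39 b7
  t2: 9a 4a 04 60 ee 29 da 7c

RES = [0x9a, 0x4a, 0x04, 0x60, 0xee, 0x29, 0xda, 0x7c]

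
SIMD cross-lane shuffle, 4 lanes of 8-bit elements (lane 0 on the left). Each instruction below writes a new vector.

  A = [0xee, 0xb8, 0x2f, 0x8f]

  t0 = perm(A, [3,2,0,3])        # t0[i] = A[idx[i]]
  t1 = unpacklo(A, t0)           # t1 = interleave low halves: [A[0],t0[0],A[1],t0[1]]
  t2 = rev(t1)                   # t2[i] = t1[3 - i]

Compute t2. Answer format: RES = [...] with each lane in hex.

t0 = [0x8f, 0x2f, 0xee, 0x8f]
t1 = [0xee, 0x8f, 0xb8, 0x2f]
t2 = [0x2f, 0xb8, 0x8f, 0xee]

RES = [ 0x2f  0xb8  0x8f  0xee ]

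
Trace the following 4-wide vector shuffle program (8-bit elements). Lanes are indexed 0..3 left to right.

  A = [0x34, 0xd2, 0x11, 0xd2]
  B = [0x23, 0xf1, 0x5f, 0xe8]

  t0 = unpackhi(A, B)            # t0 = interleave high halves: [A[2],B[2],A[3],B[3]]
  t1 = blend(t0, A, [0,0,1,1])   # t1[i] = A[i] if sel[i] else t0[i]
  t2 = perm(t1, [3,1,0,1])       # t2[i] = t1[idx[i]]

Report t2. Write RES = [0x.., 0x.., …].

→ t0 |11|5f|d2|e8|
→ t1 |11|5f|11|d2|
→ t2 |d2|5f|11|5f|

RES = [0xd2, 0x5f, 0x11, 0x5f]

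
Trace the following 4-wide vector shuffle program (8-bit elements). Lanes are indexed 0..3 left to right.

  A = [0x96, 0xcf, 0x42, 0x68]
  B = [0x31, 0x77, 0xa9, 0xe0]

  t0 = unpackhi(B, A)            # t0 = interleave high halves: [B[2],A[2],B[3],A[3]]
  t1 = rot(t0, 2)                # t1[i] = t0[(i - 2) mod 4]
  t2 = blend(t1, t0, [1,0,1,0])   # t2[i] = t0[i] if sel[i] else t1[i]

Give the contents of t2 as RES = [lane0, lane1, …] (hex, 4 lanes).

RES = [0xa9, 0x68, 0xe0, 0x42]

→ t0 |a9|42|e0|68|
→ t1 |e0|68|a9|42|
→ t2 |a9|68|e0|42|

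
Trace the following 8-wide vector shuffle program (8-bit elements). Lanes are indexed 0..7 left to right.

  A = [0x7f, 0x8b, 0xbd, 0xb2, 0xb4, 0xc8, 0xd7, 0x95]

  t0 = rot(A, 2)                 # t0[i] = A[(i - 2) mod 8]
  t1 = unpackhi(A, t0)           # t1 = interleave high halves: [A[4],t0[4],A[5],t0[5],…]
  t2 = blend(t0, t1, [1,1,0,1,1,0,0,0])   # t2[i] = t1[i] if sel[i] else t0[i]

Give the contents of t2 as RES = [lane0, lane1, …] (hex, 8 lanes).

RES = [0xb4, 0xbd, 0x7f, 0xb2, 0xd7, 0xb2, 0xb4, 0xc8]

t0 = [0xd7, 0x95, 0x7f, 0x8b, 0xbd, 0xb2, 0xb4, 0xc8]
t1 = [0xb4, 0xbd, 0xc8, 0xb2, 0xd7, 0xb4, 0x95, 0xc8]
t2 = [0xb4, 0xbd, 0x7f, 0xb2, 0xd7, 0xb2, 0xb4, 0xc8]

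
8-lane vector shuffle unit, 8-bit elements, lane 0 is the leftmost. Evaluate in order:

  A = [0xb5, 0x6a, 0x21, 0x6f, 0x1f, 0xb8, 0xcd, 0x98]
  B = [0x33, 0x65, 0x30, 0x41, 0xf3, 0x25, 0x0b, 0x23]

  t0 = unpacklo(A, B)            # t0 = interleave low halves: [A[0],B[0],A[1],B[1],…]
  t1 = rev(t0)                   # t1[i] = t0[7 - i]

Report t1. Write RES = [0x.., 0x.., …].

RES = [0x41, 0x6f, 0x30, 0x21, 0x65, 0x6a, 0x33, 0xb5]

→ t0 |b5|33|6a|65|21|30|6f|41|
→ t1 |41|6f|30|21|65|6a|33|b5|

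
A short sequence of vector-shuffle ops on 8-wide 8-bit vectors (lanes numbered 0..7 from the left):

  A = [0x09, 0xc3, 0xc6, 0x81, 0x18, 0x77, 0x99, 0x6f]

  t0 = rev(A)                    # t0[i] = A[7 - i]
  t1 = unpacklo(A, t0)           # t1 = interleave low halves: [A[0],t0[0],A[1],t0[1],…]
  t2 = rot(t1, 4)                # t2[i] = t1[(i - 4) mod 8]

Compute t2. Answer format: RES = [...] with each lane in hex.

RES = [0xc6, 0x77, 0x81, 0x18, 0x09, 0x6f, 0xc3, 0x99]

t0 = [0x6f, 0x99, 0x77, 0x18, 0x81, 0xc6, 0xc3, 0x09]
t1 = [0x09, 0x6f, 0xc3, 0x99, 0xc6, 0x77, 0x81, 0x18]
t2 = [0xc6, 0x77, 0x81, 0x18, 0x09, 0x6f, 0xc3, 0x99]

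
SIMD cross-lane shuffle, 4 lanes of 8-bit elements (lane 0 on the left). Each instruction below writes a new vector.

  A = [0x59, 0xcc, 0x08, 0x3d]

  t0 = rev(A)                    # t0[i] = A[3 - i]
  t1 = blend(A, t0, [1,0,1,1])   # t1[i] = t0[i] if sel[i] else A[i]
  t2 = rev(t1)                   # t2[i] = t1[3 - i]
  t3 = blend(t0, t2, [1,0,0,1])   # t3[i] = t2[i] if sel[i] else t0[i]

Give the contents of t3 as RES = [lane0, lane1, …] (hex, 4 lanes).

→ t0 |3d|08|cc|59|
→ t1 |3d|cc|cc|59|
→ t2 |59|cc|cc|3d|
→ t3 |59|08|cc|3d|

RES = [0x59, 0x08, 0xcc, 0x3d]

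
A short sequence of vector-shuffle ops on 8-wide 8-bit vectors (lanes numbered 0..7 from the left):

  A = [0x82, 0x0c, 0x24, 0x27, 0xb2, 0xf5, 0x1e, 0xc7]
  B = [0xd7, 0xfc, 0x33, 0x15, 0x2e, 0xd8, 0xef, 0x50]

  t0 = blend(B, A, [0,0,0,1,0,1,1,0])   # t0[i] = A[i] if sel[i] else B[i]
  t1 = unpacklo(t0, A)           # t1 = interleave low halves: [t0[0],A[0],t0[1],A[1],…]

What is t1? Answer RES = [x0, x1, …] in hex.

RES = [ 0xd7  0x82  0xfc  0x0c  0x33  0x24  0x27  0x27 ]

  t0: d7 fc 33 27 2e f5 1e 50
  t1: d7 82 fc 0c 33 24 27 27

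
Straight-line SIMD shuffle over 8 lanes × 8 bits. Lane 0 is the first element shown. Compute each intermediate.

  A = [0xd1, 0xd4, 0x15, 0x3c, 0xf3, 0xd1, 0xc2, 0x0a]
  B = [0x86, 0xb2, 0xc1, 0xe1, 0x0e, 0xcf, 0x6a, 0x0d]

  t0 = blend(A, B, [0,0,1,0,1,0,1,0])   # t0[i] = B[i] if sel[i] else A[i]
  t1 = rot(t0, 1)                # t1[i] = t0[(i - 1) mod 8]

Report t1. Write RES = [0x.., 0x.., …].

t0 = [0xd1, 0xd4, 0xc1, 0x3c, 0x0e, 0xd1, 0x6a, 0x0a]
t1 = [0x0a, 0xd1, 0xd4, 0xc1, 0x3c, 0x0e, 0xd1, 0x6a]

RES = [0x0a, 0xd1, 0xd4, 0xc1, 0x3c, 0x0e, 0xd1, 0x6a]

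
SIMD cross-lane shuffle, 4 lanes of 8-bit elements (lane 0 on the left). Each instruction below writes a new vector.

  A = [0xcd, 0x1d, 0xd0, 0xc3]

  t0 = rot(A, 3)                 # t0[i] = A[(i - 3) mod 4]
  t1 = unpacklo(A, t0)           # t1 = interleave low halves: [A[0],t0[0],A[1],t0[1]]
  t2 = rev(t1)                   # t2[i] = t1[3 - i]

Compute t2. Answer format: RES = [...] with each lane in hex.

→ t0 |1d|d0|c3|cd|
→ t1 |cd|1d|1d|d0|
→ t2 |d0|1d|1d|cd|

RES = [0xd0, 0x1d, 0x1d, 0xcd]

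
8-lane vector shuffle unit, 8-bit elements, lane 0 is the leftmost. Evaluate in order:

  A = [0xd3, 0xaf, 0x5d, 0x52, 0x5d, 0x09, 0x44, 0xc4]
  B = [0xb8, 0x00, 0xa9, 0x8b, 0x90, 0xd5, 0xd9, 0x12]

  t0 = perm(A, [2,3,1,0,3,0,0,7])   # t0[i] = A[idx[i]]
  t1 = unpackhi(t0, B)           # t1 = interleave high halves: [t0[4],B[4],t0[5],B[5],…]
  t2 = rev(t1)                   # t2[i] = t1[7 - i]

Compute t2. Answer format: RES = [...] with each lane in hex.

RES = [0x12, 0xc4, 0xd9, 0xd3, 0xd5, 0xd3, 0x90, 0x52]

  t0: 5d 52 af d3 52 d3 d3 c4
  t1: 52 90 d3 d5 d3 d9 c4 12
  t2: 12 c4 d9 d3 d5 d3 90 52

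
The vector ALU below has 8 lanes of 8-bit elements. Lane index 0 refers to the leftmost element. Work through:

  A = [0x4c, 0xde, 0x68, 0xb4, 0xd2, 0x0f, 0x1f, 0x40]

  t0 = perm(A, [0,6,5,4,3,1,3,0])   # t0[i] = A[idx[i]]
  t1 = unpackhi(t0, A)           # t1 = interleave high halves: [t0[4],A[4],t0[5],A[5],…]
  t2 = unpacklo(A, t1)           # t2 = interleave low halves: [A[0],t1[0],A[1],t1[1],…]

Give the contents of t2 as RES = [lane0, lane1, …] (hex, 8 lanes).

RES = [ 0x4c  0xb4  0xde  0xd2  0x68  0xde  0xb4  0x0f ]

→ t0 |4c|1f|0f|d2|b4|de|b4|4c|
→ t1 |b4|d2|de|0f|b4|1f|4c|40|
→ t2 |4c|b4|de|d2|68|de|b4|0f|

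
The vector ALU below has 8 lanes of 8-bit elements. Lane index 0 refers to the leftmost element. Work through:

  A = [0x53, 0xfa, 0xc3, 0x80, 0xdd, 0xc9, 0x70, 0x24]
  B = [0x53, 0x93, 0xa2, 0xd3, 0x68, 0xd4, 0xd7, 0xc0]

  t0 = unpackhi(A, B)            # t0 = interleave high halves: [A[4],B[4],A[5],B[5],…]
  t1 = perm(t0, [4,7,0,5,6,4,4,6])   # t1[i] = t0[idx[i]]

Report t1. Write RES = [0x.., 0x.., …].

  t0: dd 68 c9 d4 70 d7 24 c0
  t1: 70 c0 dd d7 24 70 70 24

RES = [ 0x70  0xc0  0xdd  0xd7  0x24  0x70  0x70  0x24 ]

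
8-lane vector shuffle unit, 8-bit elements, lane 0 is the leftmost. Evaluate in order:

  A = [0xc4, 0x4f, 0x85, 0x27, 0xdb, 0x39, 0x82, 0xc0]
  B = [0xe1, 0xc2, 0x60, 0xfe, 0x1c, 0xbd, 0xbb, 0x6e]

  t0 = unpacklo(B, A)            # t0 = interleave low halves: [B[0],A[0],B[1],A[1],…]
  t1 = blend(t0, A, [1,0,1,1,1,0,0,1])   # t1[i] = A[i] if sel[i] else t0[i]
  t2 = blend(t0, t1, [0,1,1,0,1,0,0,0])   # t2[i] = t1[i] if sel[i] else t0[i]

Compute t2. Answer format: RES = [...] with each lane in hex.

t0 = [0xe1, 0xc4, 0xc2, 0x4f, 0x60, 0x85, 0xfe, 0x27]
t1 = [0xc4, 0xc4, 0x85, 0x27, 0xdb, 0x85, 0xfe, 0xc0]
t2 = [0xe1, 0xc4, 0x85, 0x4f, 0xdb, 0x85, 0xfe, 0x27]

RES = [ 0xe1  0xc4  0x85  0x4f  0xdb  0x85  0xfe  0x27 ]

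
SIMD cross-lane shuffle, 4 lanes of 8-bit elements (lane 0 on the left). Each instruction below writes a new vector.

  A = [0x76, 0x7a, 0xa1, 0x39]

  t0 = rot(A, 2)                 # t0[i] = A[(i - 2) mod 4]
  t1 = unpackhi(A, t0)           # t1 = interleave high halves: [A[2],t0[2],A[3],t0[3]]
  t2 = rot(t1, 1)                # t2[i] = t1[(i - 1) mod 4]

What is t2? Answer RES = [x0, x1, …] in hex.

  t0: a1 39 76 7a
  t1: a1 76 39 7a
  t2: 7a a1 76 39

RES = [ 0x7a  0xa1  0x76  0x39 ]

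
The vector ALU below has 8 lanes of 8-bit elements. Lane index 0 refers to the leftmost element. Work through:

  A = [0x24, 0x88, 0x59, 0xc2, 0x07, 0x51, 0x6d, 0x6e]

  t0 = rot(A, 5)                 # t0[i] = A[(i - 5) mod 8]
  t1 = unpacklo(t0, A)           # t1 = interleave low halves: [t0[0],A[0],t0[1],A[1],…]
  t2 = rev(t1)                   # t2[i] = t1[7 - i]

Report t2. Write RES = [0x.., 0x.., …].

  t0: c2 07 51 6d 6e 24 88 59
  t1: c2 24 07 88 51 59 6d c2
  t2: c2 6d 59 51 88 07 24 c2

RES = [ 0xc2  0x6d  0x59  0x51  0x88  0x07  0x24  0xc2 ]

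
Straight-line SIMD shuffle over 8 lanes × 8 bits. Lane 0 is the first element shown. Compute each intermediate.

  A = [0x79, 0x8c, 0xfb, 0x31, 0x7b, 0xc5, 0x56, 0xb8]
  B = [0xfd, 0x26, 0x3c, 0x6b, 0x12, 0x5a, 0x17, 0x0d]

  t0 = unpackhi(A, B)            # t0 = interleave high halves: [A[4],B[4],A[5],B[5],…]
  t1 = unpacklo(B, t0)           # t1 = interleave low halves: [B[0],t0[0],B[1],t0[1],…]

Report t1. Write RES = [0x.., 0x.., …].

RES = [0xfd, 0x7b, 0x26, 0x12, 0x3c, 0xc5, 0x6b, 0x5a]

  t0: 7b 12 c5 5a 56 17 b8 0d
  t1: fd 7b 26 12 3c c5 6b 5a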